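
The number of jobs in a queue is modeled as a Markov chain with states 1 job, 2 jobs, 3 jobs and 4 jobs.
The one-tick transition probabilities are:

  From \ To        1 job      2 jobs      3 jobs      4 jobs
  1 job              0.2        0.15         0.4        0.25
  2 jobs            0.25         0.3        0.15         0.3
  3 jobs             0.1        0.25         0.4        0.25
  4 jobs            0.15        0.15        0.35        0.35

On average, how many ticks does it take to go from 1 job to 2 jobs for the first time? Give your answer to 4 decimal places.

5.3019

Let t(s) be the expected number of ticks to first reach 2 jobs from state s, with t(2 jobs) = 0. Conditioning on the first tick:
t(1 job) = 1 + 0.2·t(1 job) + 0.4·t(3 jobs) + 0.25·t(4 jobs)
t(3 jobs) = 1 + 0.1·t(1 job) + 0.4·t(3 jobs) + 0.25·t(4 jobs)
t(4 jobs) = 1 + 0.15·t(1 job) + 0.35·t(3 jobs) + 0.35·t(4 jobs)
Solving: t(1 job) = 5.3019, t(3 jobs) = 4.7717, t(4 jobs) = 5.3314.
Expected ticks from 1 job to 2 jobs: 5.3019.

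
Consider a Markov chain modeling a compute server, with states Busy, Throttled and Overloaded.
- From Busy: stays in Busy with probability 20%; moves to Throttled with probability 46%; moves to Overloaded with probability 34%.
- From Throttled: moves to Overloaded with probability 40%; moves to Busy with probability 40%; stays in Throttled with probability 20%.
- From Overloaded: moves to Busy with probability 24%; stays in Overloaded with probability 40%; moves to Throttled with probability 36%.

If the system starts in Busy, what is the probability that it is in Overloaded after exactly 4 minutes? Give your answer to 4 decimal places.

0.3834

Propagate the distribution vector 4 minutes from Busy.
After 0 minutes: (1.0000, 0.0000, 0.0000)
After 1 minute: (0.2000, 0.4600, 0.3400)
After 2 minutes: (0.3056, 0.3064, 0.3880)
After 3 minutes: (0.2768, 0.3415, 0.3817)
After 4 minutes: (0.2836, 0.3330, 0.3834)
P(in Overloaded after 4 minutes) = 0.3834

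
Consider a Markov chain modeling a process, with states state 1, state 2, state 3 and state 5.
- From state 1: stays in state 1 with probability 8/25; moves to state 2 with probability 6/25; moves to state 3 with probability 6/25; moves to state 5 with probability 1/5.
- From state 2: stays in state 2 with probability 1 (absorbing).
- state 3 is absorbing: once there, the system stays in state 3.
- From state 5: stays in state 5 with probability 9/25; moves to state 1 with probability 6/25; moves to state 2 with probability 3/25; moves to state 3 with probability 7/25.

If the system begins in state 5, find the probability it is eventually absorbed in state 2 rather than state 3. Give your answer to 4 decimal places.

0.3595

Let h(s) be the probability of absorption at state 2 starting from transient state s. Then h(state 2) = 1 and h(state 3) = 0. By first-step analysis:
h(state 1) = 0.32·h(state 1) + 0.24·1 + 0.24·0 + 0.2·h(state 5)
h(state 5) = 0.24·h(state 1) + 0.12·1 + 0.28·0 + 0.36·h(state 5)
Solving: h(state 1) = 0.4587, h(state 5) = 0.3595.
Starting from state 5, the probability is 0.3595.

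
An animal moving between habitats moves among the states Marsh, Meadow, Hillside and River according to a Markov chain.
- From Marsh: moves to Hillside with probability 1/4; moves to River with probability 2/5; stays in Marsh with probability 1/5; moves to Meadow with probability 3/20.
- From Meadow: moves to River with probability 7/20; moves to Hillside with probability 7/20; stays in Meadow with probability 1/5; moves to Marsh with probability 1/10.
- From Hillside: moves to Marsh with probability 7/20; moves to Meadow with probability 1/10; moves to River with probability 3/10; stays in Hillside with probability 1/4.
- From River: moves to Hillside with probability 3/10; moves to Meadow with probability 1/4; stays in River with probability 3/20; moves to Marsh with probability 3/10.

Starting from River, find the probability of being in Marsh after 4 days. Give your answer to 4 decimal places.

Propagate the distribution vector 4 days from River.
After 0 days: (0.0000, 0.0000, 0.0000, 1.0000)
After 1 day: (0.3000, 0.2500, 0.3000, 0.1500)
After 2 days: (0.2350, 0.1625, 0.2825, 0.3200)
After 3 days: (0.2581, 0.1760, 0.2823, 0.2836)
After 4 days: (0.2531, 0.1731, 0.2818, 0.2921)
P(in Marsh after 4 days) = 0.2531

0.2531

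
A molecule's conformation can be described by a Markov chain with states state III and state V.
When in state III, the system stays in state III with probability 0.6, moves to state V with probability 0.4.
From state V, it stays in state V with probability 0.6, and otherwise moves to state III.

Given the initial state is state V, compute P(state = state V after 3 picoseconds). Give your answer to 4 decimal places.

0.5040

Propagate the distribution vector 3 picoseconds from state V.
After 0 picoseconds: (0.0000, 1.0000)
After 1 picosecond: (0.4000, 0.6000)
After 2 picoseconds: (0.4800, 0.5200)
After 3 picoseconds: (0.4960, 0.5040)
P(in state V after 3 picoseconds) = 0.5040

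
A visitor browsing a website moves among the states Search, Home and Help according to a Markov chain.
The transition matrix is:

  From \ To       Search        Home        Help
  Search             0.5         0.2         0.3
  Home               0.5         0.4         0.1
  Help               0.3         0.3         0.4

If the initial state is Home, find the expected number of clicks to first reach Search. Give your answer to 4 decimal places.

Let t(s) be the expected number of clicks to first reach Search from state s, with t(Search) = 0. Conditioning on the first click:
t(Home) = 1 + 0.4·t(Home) + 0.1·t(Help)
t(Help) = 1 + 0.3·t(Home) + 0.4·t(Help)
Solving: t(Home) = 2.1212, t(Help) = 2.7273.
Expected clicks from Home to Search: 2.1212.

2.1212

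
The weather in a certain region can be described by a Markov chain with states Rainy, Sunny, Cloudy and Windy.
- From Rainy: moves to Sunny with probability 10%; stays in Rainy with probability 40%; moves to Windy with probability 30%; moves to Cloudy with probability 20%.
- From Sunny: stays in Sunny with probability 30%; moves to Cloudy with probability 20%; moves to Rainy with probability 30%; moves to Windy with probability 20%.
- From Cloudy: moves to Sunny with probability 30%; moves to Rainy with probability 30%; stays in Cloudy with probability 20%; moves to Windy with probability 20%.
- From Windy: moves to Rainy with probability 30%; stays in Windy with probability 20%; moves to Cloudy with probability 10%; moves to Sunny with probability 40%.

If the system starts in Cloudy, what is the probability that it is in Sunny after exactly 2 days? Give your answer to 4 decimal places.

Propagate the distribution vector 2 days from Cloudy.
After 0 days: (0.0000, 0.0000, 1.0000, 0.0000)
After 1 day: (0.3000, 0.3000, 0.2000, 0.2000)
After 2 days: (0.3300, 0.2600, 0.1800, 0.2300)
P(in Sunny after 2 days) = 0.2600

0.2600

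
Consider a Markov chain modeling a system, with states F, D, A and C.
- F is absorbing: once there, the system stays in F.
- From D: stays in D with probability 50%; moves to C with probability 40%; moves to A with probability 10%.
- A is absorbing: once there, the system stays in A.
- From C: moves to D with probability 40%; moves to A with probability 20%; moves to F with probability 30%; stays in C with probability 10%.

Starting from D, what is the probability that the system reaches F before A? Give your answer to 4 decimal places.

Let h(s) be the probability of absorption at F starting from transient state s. Then h(F) = 1 and h(A) = 0. By first-step analysis:
h(D) = 0.5·h(D) + 0.1·0 + 0.4·h(C)
h(C) = 0.3·1 + 0.4·h(D) + 0.2·0 + 0.1·h(C)
Solving: h(D) = 0.4138, h(C) = 0.5172.
Starting from D, the probability is 0.4138.

0.4138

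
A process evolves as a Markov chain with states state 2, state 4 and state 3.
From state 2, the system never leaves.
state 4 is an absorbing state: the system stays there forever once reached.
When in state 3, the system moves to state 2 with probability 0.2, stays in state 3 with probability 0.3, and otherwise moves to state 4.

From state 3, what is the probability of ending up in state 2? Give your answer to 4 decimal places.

0.2857

Let h(s) be the probability of absorption at state 2 starting from transient state s. Then h(state 2) = 1 and h(state 4) = 0. By first-step analysis:
h(state 3) = 0.2·1 + 0.5·0 + 0.3·h(state 3)
Solving: h(state 3) = 0.2857.
Starting from state 3, the probability is 0.2857.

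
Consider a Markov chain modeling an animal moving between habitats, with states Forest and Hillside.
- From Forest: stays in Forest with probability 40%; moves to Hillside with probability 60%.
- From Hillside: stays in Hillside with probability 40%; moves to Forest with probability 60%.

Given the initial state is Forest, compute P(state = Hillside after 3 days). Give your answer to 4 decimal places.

Propagate the distribution vector 3 days from Forest.
After 0 days: (1.0000, 0.0000)
After 1 day: (0.4000, 0.6000)
After 2 days: (0.5200, 0.4800)
After 3 days: (0.4960, 0.5040)
P(in Hillside after 3 days) = 0.5040

0.5040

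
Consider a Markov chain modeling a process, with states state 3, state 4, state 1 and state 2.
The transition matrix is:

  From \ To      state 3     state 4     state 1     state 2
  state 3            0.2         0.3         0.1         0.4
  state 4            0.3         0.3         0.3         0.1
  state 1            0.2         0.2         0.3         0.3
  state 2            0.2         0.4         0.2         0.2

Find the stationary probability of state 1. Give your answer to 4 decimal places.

Let the stationary distribution be π with π = πP and π_1 + π_2 + π_3 + π_4 = 1.
π_1 = 0.2·π_1 + 0.3·π_2 + 0.2·π_3 + 0.2·π_4
π_2 = 0.3·π_1 + 0.3·π_2 + 0.2·π_3 + 0.4·π_4
π_3 = 0.1·π_1 + 0.3·π_2 + 0.3·π_3 + 0.2·π_4
Solving with the normalization constraint gives π = (0.2301, 0.3009, 0.2301, 0.2389).
So the stationary probability of state 1 is 0.2301.

0.2301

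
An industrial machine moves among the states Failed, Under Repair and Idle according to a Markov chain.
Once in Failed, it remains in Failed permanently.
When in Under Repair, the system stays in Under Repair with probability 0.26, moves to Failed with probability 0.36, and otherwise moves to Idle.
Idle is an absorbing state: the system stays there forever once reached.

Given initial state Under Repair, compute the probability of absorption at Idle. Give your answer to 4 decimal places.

0.5135

Let h(s) be the probability of absorption at Idle starting from transient state s. Then h(Idle) = 1 and h(Failed) = 0. By first-step analysis:
h(Under Repair) = 0.36·0 + 0.26·h(Under Repair) + 0.38·1
Solving: h(Under Repair) = 0.5135.
Starting from Under Repair, the probability is 0.5135.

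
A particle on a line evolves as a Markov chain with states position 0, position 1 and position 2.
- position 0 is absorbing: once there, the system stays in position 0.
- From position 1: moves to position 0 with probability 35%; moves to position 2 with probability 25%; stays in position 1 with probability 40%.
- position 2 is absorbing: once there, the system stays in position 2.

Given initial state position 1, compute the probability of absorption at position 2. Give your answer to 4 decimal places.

0.4167

Let h(s) be the probability of absorption at position 2 starting from transient state s. Then h(position 2) = 1 and h(position 0) = 0. By first-step analysis:
h(position 1) = 0.35·0 + 0.4·h(position 1) + 0.25·1
Solving: h(position 1) = 0.4167.
Starting from position 1, the probability is 0.4167.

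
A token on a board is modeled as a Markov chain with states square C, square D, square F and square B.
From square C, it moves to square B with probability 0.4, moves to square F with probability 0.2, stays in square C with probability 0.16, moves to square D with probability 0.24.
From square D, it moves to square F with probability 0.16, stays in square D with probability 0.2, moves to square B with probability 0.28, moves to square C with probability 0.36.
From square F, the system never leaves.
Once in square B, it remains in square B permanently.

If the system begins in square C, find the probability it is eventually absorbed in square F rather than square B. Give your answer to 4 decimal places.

Let h(s) be the probability of absorption at square F starting from transient state s. Then h(square F) = 1 and h(square B) = 0. By first-step analysis:
h(square C) = 0.16·h(square C) + 0.24·h(square D) + 0.2·1 + 0.4·0
h(square D) = 0.36·h(square C) + 0.2·h(square D) + 0.16·1 + 0.28·0
Solving: h(square C) = 0.3388, h(square D) = 0.3525.
Starting from square C, the probability is 0.3388.

0.3388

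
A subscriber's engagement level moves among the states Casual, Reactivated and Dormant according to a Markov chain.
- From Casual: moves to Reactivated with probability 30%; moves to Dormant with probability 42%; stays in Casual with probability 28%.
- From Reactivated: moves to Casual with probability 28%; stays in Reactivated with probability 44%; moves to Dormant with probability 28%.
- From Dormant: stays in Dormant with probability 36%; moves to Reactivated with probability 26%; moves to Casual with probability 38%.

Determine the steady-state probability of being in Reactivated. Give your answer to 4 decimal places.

0.3325

Let the stationary distribution be π with π = πP and π_1 + π_2 + π_3 = 1.
π_1 = 0.28·π_1 + 0.28·π_2 + 0.38·π_3
π_2 = 0.3·π_1 + 0.44·π_2 + 0.26·π_3
Solving with the normalization constraint gives π = (0.3152, 0.3325, 0.3523).
So the stationary probability of Reactivated is 0.3325.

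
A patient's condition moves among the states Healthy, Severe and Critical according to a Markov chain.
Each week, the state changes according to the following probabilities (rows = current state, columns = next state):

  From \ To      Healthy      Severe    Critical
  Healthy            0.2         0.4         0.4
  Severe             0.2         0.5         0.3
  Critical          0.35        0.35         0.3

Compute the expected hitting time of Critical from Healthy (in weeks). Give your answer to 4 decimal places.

2.8125

Let t(s) be the expected number of weeks to first reach Critical from state s, with t(Critical) = 0. Conditioning on the first week:
t(Healthy) = 1 + 0.2·t(Healthy) + 0.4·t(Severe)
t(Severe) = 1 + 0.2·t(Healthy) + 0.5·t(Severe)
Solving: t(Healthy) = 2.8125, t(Severe) = 3.1250.
Expected weeks from Healthy to Critical: 2.8125.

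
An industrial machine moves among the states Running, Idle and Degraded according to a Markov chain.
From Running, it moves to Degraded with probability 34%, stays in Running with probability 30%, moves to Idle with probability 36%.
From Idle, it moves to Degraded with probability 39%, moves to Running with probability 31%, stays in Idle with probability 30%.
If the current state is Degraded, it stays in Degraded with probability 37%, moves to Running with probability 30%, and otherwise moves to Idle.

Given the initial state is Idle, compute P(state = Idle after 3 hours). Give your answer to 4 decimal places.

Propagate the distribution vector 3 hours from Idle.
After 0 hours: (0.0000, 1.0000, 0.0000)
After 1 hour: (0.3100, 0.3000, 0.3900)
After 2 hours: (0.3030, 0.3303, 0.3667)
After 3 hours: (0.3033, 0.3292, 0.3675)
P(in Idle after 3 hours) = 0.3292

0.3292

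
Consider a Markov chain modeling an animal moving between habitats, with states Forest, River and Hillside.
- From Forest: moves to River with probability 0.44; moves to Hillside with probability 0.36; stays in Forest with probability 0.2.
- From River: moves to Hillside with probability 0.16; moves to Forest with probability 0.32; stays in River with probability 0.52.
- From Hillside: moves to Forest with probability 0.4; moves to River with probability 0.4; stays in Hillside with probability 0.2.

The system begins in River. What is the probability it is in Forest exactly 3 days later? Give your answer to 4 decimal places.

Propagate the distribution vector 3 days from River.
After 0 days: (0.0000, 1.0000, 0.0000)
After 1 day: (0.3200, 0.5200, 0.1600)
After 2 days: (0.2944, 0.4752, 0.2304)
After 3 days: (0.3031, 0.4688, 0.2281)
P(in Forest after 3 days) = 0.3031

0.3031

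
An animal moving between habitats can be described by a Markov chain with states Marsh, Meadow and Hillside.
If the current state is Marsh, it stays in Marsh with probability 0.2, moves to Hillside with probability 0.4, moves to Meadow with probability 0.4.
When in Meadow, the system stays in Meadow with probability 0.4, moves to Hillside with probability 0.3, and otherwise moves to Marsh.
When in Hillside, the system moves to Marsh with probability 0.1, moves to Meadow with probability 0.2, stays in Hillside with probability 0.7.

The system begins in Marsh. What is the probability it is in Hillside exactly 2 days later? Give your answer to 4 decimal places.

Sum over the intermediate state after 1 day:
P = P(Marsh→Marsh)·P(Marsh→Hillside) + P(Marsh→Meadow)·P(Meadow→Hillside) + P(Marsh→Hillside)·P(Hillside→Hillside)
  = 0.2×0.4 + 0.4×0.3 + 0.4×0.7
  = 0.0800 + 0.1200 + 0.2800 = 0.4800

0.4800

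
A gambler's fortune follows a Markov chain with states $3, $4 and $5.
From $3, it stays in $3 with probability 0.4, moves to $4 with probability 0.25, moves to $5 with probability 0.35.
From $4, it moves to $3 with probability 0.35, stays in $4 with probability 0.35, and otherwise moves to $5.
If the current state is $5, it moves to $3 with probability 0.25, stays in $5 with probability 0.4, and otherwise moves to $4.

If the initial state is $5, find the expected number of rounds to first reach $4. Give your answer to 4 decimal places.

Let t(s) be the expected number of rounds to first reach $4 from state s, with t($4) = 0. Conditioning on the first round:
t($3) = 1 + 0.4·t($3) + 0.35·t($5)
t($5) = 1 + 0.25·t($3) + 0.4·t($5)
Solving: t($3) = 3.4862, t($5) = 3.1193.
Expected rounds from $5 to $4: 3.1193.

3.1193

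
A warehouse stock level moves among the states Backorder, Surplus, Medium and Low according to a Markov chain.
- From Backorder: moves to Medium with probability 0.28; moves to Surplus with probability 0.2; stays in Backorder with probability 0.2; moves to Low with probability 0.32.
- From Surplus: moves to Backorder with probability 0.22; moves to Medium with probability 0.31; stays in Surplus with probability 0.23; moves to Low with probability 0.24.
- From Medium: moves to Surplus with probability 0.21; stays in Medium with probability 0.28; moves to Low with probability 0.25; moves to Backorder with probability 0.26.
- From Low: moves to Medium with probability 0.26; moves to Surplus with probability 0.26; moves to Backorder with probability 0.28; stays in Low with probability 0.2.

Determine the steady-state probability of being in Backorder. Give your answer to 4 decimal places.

Let the stationary distribution be π with π = πP and π_1 + π_2 + π_3 + π_4 = 1.
π_1 = 0.2·π_1 + 0.22·π_2 + 0.26·π_3 + 0.28·π_4
π_2 = 0.2·π_1 + 0.23·π_2 + 0.21·π_3 + 0.26·π_4
π_3 = 0.28·π_1 + 0.31·π_2 + 0.28·π_3 + 0.26·π_4
Solving with the normalization constraint gives π = (0.2416, 0.2247, 0.2817, 0.2521).
So the stationary probability of Backorder is 0.2416.

0.2416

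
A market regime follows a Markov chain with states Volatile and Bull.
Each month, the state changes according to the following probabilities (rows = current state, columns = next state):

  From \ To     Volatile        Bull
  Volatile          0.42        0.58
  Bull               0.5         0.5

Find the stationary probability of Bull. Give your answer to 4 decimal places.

0.5370

Let the stationary distribution be π with π = πP and π_1 + π_2 = 1.
π_1 = 0.42·π_1 + 0.5·π_2
Solving with the normalization constraint gives π = (0.4630, 0.5370).
So the stationary probability of Bull is 0.5370.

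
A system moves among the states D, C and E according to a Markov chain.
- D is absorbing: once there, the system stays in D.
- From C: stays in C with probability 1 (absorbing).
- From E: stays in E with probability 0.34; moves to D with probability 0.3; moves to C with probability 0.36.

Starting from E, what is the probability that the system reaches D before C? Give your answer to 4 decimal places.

Let h(s) be the probability of absorption at D starting from transient state s. Then h(D) = 1 and h(C) = 0. By first-step analysis:
h(E) = 0.3·1 + 0.36·0 + 0.34·h(E)
Solving: h(E) = 0.4545.
Starting from E, the probability is 0.4545.

0.4545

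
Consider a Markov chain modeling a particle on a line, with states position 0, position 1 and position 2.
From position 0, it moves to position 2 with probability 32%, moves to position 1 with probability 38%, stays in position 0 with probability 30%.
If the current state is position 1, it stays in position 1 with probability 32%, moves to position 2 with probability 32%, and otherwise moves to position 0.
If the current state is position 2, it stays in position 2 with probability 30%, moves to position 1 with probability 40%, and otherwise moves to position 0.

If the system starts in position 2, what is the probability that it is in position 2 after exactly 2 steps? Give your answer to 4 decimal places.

Sum over the intermediate state after 1 step:
P = P(position 2→position 0)·P(position 0→position 2) + P(position 2→position 1)·P(position 1→position 2) + P(position 2→position 2)·P(position 2→position 2)
  = 0.3×0.32 + 0.4×0.32 + 0.3×0.3
  = 0.0960 + 0.1280 + 0.0900 = 0.3140

0.3140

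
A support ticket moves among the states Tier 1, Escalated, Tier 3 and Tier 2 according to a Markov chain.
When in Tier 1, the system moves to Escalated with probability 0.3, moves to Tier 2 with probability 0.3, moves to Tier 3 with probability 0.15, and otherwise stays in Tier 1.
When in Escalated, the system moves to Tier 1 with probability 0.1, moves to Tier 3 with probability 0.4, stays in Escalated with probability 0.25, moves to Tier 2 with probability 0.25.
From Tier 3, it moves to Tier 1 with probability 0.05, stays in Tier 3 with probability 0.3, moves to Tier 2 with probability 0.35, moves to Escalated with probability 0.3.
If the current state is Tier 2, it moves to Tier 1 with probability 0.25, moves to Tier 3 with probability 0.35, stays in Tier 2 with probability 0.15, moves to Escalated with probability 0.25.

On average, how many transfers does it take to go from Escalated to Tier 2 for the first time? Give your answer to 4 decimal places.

Let t(s) be the expected number of transfers to first reach Tier 2 from state s, with t(Tier 2) = 0. Conditioning on the first transfer:
t(Tier 1) = 1 + 0.25·t(Tier 1) + 0.3·t(Escalated) + 0.15·t(Tier 3)
t(Escalated) = 1 + 0.1·t(Tier 1) + 0.25·t(Escalated) + 0.4·t(Tier 3)
t(Tier 3) = 1 + 0.05·t(Tier 1) + 0.3·t(Escalated) + 0.3·t(Tier 3)
Solving: t(Tier 1) = 3.3474, t(Escalated) = 3.4599, t(Tier 3) = 3.1505.
Expected transfers from Escalated to Tier 2: 3.4599.

3.4599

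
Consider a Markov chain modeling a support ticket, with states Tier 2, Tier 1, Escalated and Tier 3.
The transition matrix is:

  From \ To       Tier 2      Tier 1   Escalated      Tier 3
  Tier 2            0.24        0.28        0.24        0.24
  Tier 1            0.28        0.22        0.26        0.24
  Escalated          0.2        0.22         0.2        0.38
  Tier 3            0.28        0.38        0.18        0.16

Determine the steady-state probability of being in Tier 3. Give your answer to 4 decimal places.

0.2509

Let the stationary distribution be π with π = πP and π_1 + π_2 + π_3 + π_4 = 1.
π_1 = 0.24·π_1 + 0.28·π_2 + 0.2·π_3 + 0.28·π_4
π_2 = 0.28·π_1 + 0.22·π_2 + 0.22·π_3 + 0.38·π_4
π_3 = 0.24·π_1 + 0.26·π_2 + 0.2·π_3 + 0.18·π_4
Solving with the normalization constraint gives π = (0.2522, 0.2753, 0.2216, 0.2509).
So the stationary probability of Tier 3 is 0.2509.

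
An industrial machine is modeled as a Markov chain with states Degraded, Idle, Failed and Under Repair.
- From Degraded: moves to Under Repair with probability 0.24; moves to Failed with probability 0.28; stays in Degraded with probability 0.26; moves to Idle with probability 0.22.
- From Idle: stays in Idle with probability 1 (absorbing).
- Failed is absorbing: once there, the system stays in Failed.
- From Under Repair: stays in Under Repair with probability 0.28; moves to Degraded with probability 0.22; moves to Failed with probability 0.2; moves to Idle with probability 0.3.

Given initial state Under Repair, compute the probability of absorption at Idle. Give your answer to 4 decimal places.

Let h(s) be the probability of absorption at Idle starting from transient state s. Then h(Idle) = 1 and h(Failed) = 0. By first-step analysis:
h(Degraded) = 0.26·h(Degraded) + 0.22·1 + 0.28·0 + 0.24·h(Under Repair)
h(Under Repair) = 0.22·h(Degraded) + 0.3·1 + 0.2·0 + 0.28·h(Under Repair)
Solving: h(Degraded) = 0.4800, h(Under Repair) = 0.5633.
Starting from Under Repair, the probability is 0.5633.

0.5633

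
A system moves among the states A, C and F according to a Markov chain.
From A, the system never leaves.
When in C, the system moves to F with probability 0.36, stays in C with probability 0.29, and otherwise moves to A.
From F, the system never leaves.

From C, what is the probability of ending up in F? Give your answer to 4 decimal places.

0.5070

Let h(s) be the probability of absorption at F starting from transient state s. Then h(F) = 1 and h(A) = 0. By first-step analysis:
h(C) = 0.35·0 + 0.29·h(C) + 0.36·1
Solving: h(C) = 0.5070.
Starting from C, the probability is 0.5070.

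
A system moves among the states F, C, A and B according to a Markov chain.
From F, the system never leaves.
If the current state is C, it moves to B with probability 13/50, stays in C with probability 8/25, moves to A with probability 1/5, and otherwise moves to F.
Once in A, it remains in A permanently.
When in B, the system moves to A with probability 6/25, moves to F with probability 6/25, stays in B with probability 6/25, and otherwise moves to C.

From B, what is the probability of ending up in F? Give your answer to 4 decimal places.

0.5063

Let h(s) be the probability of absorption at F starting from transient state s. Then h(F) = 1 and h(A) = 0. By first-step analysis:
h(C) = 0.22·1 + 0.32·h(C) + 0.2·0 + 0.26·h(B)
h(B) = 0.24·1 + 0.28·h(C) + 0.24·0 + 0.24·h(B)
Solving: h(C) = 0.5171, h(B) = 0.5063.
Starting from B, the probability is 0.5063.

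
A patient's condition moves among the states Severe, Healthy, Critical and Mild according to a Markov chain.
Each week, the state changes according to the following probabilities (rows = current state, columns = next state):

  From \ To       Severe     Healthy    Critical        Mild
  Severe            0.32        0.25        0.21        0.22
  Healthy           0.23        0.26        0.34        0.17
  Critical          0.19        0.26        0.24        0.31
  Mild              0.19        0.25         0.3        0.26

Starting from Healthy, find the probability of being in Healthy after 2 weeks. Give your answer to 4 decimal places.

0.2560

Propagate the distribution vector 2 weeks from Healthy.
After 0 weeks: (0.0000, 1.0000, 0.0000, 0.0000)
After 1 week: (0.2300, 0.2600, 0.3400, 0.1700)
After 2 weeks: (0.2303, 0.2560, 0.2693, 0.2444)
P(in Healthy after 2 weeks) = 0.2560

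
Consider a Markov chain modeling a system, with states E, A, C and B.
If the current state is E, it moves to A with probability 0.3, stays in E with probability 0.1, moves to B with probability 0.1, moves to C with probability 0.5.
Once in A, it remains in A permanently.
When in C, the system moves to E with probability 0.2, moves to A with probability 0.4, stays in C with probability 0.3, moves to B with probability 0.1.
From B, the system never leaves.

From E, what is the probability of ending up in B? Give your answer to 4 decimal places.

0.2264

Let h(s) be the probability of absorption at B starting from transient state s. Then h(B) = 1 and h(A) = 0. By first-step analysis:
h(E) = 0.1·h(E) + 0.3·0 + 0.5·h(C) + 0.1·1
h(C) = 0.2·h(E) + 0.4·0 + 0.3·h(C) + 0.1·1
Solving: h(E) = 0.2264, h(C) = 0.2075.
Starting from E, the probability is 0.2264.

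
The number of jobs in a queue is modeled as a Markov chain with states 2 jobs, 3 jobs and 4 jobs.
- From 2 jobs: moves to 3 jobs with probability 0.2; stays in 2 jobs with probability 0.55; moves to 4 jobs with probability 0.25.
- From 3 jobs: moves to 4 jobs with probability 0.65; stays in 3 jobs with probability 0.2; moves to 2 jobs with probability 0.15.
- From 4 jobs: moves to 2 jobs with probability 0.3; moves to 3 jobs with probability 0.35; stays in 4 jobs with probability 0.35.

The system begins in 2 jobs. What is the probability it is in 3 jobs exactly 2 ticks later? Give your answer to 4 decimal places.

Sum over the intermediate state after 1 tick:
P = P(2 jobs→2 jobs)·P(2 jobs→3 jobs) + P(2 jobs→3 jobs)·P(3 jobs→3 jobs) + P(2 jobs→4 jobs)·P(4 jobs→3 jobs)
  = 0.55×0.2 + 0.2×0.2 + 0.25×0.35
  = 0.1100 + 0.0400 + 0.0875 = 0.2375

0.2375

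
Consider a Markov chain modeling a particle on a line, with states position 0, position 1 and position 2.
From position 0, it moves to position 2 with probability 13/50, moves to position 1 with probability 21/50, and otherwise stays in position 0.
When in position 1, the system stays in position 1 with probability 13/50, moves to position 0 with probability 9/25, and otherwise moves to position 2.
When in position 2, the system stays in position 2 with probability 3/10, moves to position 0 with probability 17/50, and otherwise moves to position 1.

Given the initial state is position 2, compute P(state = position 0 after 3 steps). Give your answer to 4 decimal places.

0.3401

Propagate the distribution vector 3 steps from position 2.
After 0 steps: (0.0000, 0.0000, 1.0000)
After 1 step: (0.3400, 0.3600, 0.3000)
After 2 steps: (0.3404, 0.3444, 0.3152)
After 3 steps: (0.3401, 0.3460, 0.3139)
P(in position 0 after 3 steps) = 0.3401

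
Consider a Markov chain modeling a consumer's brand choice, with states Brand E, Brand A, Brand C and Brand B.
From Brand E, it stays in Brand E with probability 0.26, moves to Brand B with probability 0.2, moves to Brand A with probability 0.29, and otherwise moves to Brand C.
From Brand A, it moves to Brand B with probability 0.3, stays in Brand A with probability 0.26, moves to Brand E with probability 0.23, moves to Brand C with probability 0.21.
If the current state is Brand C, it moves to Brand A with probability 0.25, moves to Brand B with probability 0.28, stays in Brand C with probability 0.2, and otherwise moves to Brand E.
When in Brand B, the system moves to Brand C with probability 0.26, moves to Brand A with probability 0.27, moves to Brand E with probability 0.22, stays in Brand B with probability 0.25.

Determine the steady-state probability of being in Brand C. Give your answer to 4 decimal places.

Let the stationary distribution be π with π = πP and π_1 + π_2 + π_3 + π_4 = 1.
π_1 = 0.26·π_1 + 0.23·π_2 + 0.27·π_3 + 0.22·π_4
π_2 = 0.29·π_1 + 0.26·π_2 + 0.25·π_3 + 0.27·π_4
π_3 = 0.25·π_1 + 0.21·π_2 + 0.2·π_3 + 0.26·π_4
Solving with the normalization constraint gives π = (0.2440, 0.2676, 0.2304, 0.2581).
So the stationary probability of Brand C is 0.2304.

0.2304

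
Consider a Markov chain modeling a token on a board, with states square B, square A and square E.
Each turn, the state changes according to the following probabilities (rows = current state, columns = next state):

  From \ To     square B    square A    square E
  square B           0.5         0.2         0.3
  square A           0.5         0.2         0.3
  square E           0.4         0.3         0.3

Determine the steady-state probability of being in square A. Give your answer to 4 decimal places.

Let the stationary distribution be π with π = πP and π_1 + π_2 + π_3 = 1.
π_1 = 0.5·π_1 + 0.5·π_2 + 0.4·π_3
π_2 = 0.2·π_1 + 0.2·π_2 + 0.3·π_3
Solving with the normalization constraint gives π = (0.4700, 0.2300, 0.3000).
So the stationary probability of square A is 0.2300.

0.2300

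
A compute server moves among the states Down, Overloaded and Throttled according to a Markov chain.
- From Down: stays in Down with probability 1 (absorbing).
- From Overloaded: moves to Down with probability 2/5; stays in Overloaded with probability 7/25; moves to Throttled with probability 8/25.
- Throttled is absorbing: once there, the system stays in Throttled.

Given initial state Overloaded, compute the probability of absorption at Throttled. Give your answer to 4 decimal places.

Let h(s) be the probability of absorption at Throttled starting from transient state s. Then h(Throttled) = 1 and h(Down) = 0. By first-step analysis:
h(Overloaded) = 0.4·0 + 0.28·h(Overloaded) + 0.32·1
Solving: h(Overloaded) = 0.4444.
Starting from Overloaded, the probability is 0.4444.

0.4444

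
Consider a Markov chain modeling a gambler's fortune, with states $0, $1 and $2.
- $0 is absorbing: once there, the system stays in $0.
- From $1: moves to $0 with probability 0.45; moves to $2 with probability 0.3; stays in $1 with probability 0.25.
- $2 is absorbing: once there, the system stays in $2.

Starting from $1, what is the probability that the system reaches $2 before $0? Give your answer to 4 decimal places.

Let h(s) be the probability of absorption at $2 starting from transient state s. Then h($2) = 1 and h($0) = 0. By first-step analysis:
h($1) = 0.45·0 + 0.25·h($1) + 0.3·1
Solving: h($1) = 0.4000.
Starting from $1, the probability is 0.4000.

0.4000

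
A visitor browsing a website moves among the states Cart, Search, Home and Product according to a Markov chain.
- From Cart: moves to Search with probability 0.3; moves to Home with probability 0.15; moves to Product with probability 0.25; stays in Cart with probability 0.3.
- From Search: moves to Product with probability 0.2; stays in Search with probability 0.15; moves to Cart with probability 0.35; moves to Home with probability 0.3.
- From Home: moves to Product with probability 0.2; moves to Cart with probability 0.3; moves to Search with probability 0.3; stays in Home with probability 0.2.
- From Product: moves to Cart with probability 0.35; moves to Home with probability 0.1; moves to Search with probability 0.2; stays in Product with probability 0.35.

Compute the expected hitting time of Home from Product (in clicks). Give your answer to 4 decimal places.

6.2069

Let t(s) be the expected number of clicks to first reach Home from state s, with t(Home) = 0. Conditioning on the first click:
t(Cart) = 1 + 0.3·t(Cart) + 0.3·t(Search) + 0.25·t(Product)
t(Search) = 1 + 0.35·t(Cart) + 0.15·t(Search) + 0.2·t(Product)
t(Product) = 1 + 0.35·t(Cart) + 0.2·t(Search) + 0.35·t(Product)
Solving: t(Cart) = 5.7987, t(Search) = 5.0246, t(Product) = 6.2069.
Expected clicks from Product to Home: 6.2069.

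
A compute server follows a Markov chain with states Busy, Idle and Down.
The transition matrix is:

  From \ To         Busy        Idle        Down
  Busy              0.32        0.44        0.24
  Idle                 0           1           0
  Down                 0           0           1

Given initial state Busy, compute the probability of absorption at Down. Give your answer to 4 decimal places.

0.3529

Let h(s) be the probability of absorption at Down starting from transient state s. Then h(Down) = 1 and h(Idle) = 0. By first-step analysis:
h(Busy) = 0.32·h(Busy) + 0.44·0 + 0.24·1
Solving: h(Busy) = 0.3529.
Starting from Busy, the probability is 0.3529.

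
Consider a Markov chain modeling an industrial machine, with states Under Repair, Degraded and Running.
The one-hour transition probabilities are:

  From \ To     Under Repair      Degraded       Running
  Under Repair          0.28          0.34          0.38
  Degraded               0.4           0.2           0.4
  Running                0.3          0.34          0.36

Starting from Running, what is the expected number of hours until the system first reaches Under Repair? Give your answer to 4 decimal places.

Let t(s) be the expected number of hours to first reach Under Repair from state s, with t(Under Repair) = 0. Conditioning on the first hour:
t(Degraded) = 1 + 0.2·t(Degraded) + 0.4·t(Running)
t(Running) = 1 + 0.34·t(Degraded) + 0.36·t(Running)
Solving: t(Degraded) = 2.7660, t(Running) = 3.0319.
Expected hours from Running to Under Repair: 3.0319.

3.0319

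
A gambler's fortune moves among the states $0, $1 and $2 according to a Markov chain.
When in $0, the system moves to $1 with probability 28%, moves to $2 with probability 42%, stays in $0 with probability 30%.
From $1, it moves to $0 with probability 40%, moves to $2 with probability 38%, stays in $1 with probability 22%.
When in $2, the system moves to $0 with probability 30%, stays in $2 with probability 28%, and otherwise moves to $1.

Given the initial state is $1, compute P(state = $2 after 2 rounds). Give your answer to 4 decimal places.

0.3580

Sum over the intermediate state after 1 round:
P = P($1→$0)·P($0→$2) + P($1→$1)·P($1→$2) + P($1→$2)·P($2→$2)
  = 0.4×0.42 + 0.22×0.38 + 0.38×0.28
  = 0.1680 + 0.0836 + 0.1064 = 0.3580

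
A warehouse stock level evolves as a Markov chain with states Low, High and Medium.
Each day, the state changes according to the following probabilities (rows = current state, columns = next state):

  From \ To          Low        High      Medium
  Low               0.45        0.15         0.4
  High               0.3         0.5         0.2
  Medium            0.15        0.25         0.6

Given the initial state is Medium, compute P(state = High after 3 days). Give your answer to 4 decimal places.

Propagate the distribution vector 3 days from Medium.
After 0 days: (0.0000, 0.0000, 1.0000)
After 1 day: (0.1500, 0.2500, 0.6000)
After 2 days: (0.2325, 0.2975, 0.4700)
After 3 days: (0.2644, 0.3011, 0.4345)
P(in High after 3 days) = 0.3011

0.3011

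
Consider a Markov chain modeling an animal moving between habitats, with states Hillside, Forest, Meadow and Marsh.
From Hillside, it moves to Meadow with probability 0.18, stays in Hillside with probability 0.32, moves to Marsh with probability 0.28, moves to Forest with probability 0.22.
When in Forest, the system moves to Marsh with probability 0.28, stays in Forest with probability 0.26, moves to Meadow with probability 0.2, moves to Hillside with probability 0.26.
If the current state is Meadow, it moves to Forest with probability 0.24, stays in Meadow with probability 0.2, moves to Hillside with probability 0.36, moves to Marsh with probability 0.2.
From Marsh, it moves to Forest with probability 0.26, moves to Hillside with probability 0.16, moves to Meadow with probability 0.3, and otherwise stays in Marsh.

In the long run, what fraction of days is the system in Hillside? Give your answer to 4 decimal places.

Let the stationary distribution be π with π = πP and π_1 + π_2 + π_3 + π_4 = 1.
π_1 = 0.32·π_1 + 0.26·π_2 + 0.36·π_3 + 0.16·π_4
π_2 = 0.22·π_1 + 0.26·π_2 + 0.24·π_3 + 0.26·π_4
π_3 = 0.18·π_1 + 0.2·π_2 + 0.2·π_3 + 0.3·π_4
Solving with the normalization constraint gives π = (0.2722, 0.2447, 0.2208, 0.2623).
So the stationary probability of Hillside is 0.2722.

0.2722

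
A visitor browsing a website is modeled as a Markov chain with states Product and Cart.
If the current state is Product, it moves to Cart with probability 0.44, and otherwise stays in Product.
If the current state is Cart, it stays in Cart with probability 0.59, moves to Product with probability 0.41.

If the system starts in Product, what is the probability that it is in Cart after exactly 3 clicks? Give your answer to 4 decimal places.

0.5159

Propagate the distribution vector 3 clicks from Product.
After 0 clicks: (1.0000, 0.0000)
After 1 click: (0.5600, 0.4400)
After 2 clicks: (0.4940, 0.5060)
After 3 clicks: (0.4841, 0.5159)
P(in Cart after 3 clicks) = 0.5159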